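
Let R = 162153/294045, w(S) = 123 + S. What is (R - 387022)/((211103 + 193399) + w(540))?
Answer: -37933907279/39712247475 ≈ -0.95522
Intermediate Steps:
R = 54051/98015 (R = 162153*(1/294045) = 54051/98015 ≈ 0.55146)
(R - 387022)/((211103 + 193399) + w(540)) = (54051/98015 - 387022)/((211103 + 193399) + (123 + 540)) = -37933907279/(98015*(404502 + 663)) = -37933907279/98015/405165 = -37933907279/98015*1/405165 = -37933907279/39712247475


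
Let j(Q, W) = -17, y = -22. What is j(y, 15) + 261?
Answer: 244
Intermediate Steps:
j(y, 15) + 261 = -17 + 261 = 244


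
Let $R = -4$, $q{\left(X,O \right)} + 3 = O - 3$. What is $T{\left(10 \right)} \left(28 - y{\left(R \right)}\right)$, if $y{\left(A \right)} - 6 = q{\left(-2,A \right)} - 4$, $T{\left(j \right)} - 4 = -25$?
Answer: $-756$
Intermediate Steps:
$T{\left(j \right)} = -21$ ($T{\left(j \right)} = 4 - 25 = -21$)
$q{\left(X,O \right)} = -6 + O$ ($q{\left(X,O \right)} = -3 + \left(O - 3\right) = -3 + \left(-3 + O\right) = -6 + O$)
$y{\left(A \right)} = -4 + A$ ($y{\left(A \right)} = 6 + \left(\left(-6 + A\right) - 4\right) = 6 + \left(-10 + A\right) = -4 + A$)
$T{\left(10 \right)} \left(28 - y{\left(R \right)}\right) = - 21 \left(28 - \left(-4 - 4\right)\right) = - 21 \left(28 - -8\right) = - 21 \left(28 + 8\right) = \left(-21\right) 36 = -756$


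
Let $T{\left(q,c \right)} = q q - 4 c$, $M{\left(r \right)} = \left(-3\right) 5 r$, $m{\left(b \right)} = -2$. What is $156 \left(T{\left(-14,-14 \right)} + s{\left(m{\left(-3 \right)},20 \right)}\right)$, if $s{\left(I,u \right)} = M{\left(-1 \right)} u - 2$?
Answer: $85800$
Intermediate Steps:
$M{\left(r \right)} = - 15 r$
$s{\left(I,u \right)} = -2 + 15 u$ ($s{\left(I,u \right)} = \left(-15\right) \left(-1\right) u - 2 = 15 u - 2 = -2 + 15 u$)
$T{\left(q,c \right)} = q^{2} - 4 c$
$156 \left(T{\left(-14,-14 \right)} + s{\left(m{\left(-3 \right)},20 \right)}\right) = 156 \left(\left(\left(-14\right)^{2} - -56\right) + \left(-2 + 15 \cdot 20\right)\right) = 156 \left(\left(196 + 56\right) + \left(-2 + 300\right)\right) = 156 \left(252 + 298\right) = 156 \cdot 550 = 85800$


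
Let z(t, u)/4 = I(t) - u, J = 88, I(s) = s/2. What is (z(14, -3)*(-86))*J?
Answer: -302720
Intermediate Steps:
I(s) = s/2 (I(s) = s*(½) = s/2)
z(t, u) = -4*u + 2*t (z(t, u) = 4*(t/2 - u) = -4*u + 2*t)
(z(14, -3)*(-86))*J = ((-4*(-3) + 2*14)*(-86))*88 = ((12 + 28)*(-86))*88 = (40*(-86))*88 = -3440*88 = -302720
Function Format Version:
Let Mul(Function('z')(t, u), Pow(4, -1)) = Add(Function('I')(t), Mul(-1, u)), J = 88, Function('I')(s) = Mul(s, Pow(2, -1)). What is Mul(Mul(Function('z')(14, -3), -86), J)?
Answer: -302720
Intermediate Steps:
Function('I')(s) = Mul(Rational(1, 2), s) (Function('I')(s) = Mul(s, Rational(1, 2)) = Mul(Rational(1, 2), s))
Function('z')(t, u) = Add(Mul(-4, u), Mul(2, t)) (Function('z')(t, u) = Mul(4, Add(Mul(Rational(1, 2), t), Mul(-1, u))) = Add(Mul(-4, u), Mul(2, t)))
Mul(Mul(Function('z')(14, -3), -86), J) = Mul(Mul(Add(Mul(-4, -3), Mul(2, 14)), -86), 88) = Mul(Mul(Add(12, 28), -86), 88) = Mul(Mul(40, -86), 88) = Mul(-3440, 88) = -302720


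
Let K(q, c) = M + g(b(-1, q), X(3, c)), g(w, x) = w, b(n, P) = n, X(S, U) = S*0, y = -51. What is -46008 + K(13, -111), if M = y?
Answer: -46060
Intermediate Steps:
X(S, U) = 0
M = -51
K(q, c) = -52 (K(q, c) = -51 - 1 = -52)
-46008 + K(13, -111) = -46008 - 52 = -46060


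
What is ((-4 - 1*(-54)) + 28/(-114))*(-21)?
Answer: -19852/19 ≈ -1044.8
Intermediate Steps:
((-4 - 1*(-54)) + 28/(-114))*(-21) = ((-4 + 54) + 28*(-1/114))*(-21) = (50 - 14/57)*(-21) = (2836/57)*(-21) = -19852/19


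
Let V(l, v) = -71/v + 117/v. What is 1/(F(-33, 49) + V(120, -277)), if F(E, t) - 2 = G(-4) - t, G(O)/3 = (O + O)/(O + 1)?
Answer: -277/10849 ≈ -0.025532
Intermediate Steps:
G(O) = 6*O/(1 + O) (G(O) = 3*((O + O)/(O + 1)) = 3*((2*O)/(1 + O)) = 3*(2*O/(1 + O)) = 6*O/(1 + O))
F(E, t) = 10 - t (F(E, t) = 2 + (6*(-4)/(1 - 4) - t) = 2 + (6*(-4)/(-3) - t) = 2 + (6*(-4)*(-⅓) - t) = 2 + (8 - t) = 10 - t)
V(l, v) = 46/v
1/(F(-33, 49) + V(120, -277)) = 1/((10 - 1*49) + 46/(-277)) = 1/((10 - 49) + 46*(-1/277)) = 1/(-39 - 46/277) = 1/(-10849/277) = -277/10849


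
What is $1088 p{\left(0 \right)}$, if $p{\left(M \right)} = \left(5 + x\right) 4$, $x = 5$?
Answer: $43520$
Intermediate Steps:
$p{\left(M \right)} = 40$ ($p{\left(M \right)} = \left(5 + 5\right) 4 = 10 \cdot 4 = 40$)
$1088 p{\left(0 \right)} = 1088 \cdot 40 = 43520$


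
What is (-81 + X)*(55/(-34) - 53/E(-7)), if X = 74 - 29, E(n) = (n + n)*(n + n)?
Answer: 56619/833 ≈ 67.970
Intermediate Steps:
E(n) = 4*n**2 (E(n) = (2*n)*(2*n) = 4*n**2)
X = 45
(-81 + X)*(55/(-34) - 53/E(-7)) = (-81 + 45)*(55/(-34) - 53/(4*(-7)**2)) = -36*(55*(-1/34) - 53/(4*49)) = -36*(-55/34 - 53/196) = -36*(-6291/3332) = 56619/833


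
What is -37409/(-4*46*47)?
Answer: 37409/8648 ≈ 4.3257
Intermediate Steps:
-37409/(-4*46*47) = -37409/((-184*47)) = -37409/(-8648) = -37409*(-1/8648) = 37409/8648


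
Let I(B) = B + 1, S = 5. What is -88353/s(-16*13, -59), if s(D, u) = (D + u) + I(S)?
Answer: 9817/29 ≈ 338.52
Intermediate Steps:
I(B) = 1 + B
s(D, u) = 6 + D + u (s(D, u) = (D + u) + (1 + 5) = (D + u) + 6 = 6 + D + u)
-88353/s(-16*13, -59) = -88353/(6 - 16*13 - 59) = -88353/(6 - 208 - 59) = -88353/(-261) = -88353*(-1/261) = 9817/29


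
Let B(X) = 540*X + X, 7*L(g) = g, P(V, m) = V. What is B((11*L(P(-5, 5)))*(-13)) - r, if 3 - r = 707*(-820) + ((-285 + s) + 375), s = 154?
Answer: -3669678/7 ≈ -5.2424e+5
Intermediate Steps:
L(g) = g/7
B(X) = 541*X
r = 579499 (r = 3 - (707*(-820) + ((-285 + 154) + 375)) = 3 - (-579740 + (-131 + 375)) = 3 - (-579740 + 244) = 3 - 1*(-579496) = 3 + 579496 = 579499)
B((11*L(P(-5, 5)))*(-13)) - r = 541*((11*((⅐)*(-5)))*(-13)) - 1*579499 = 541*((11*(-5/7))*(-13)) - 579499 = 541*(-55/7*(-13)) - 579499 = 541*(715/7) - 579499 = 386815/7 - 579499 = -3669678/7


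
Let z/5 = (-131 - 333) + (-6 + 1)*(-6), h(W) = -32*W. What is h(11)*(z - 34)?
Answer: 775808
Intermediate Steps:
z = -2170 (z = 5*((-131 - 333) + (-6 + 1)*(-6)) = 5*(-464 - 5*(-6)) = 5*(-464 + 30) = 5*(-434) = -2170)
h(11)*(z - 34) = (-32*11)*(-2170 - 34) = -352*(-2204) = 775808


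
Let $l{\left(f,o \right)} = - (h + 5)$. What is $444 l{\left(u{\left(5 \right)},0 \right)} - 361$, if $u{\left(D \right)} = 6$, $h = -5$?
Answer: $-361$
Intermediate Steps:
$l{\left(f,o \right)} = 0$ ($l{\left(f,o \right)} = - (-5 + 5) = \left(-1\right) 0 = 0$)
$444 l{\left(u{\left(5 \right)},0 \right)} - 361 = 444 \cdot 0 - 361 = 0 - 361 = -361$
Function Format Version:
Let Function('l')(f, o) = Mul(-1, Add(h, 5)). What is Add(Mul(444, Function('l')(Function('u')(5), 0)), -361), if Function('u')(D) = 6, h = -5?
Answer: -361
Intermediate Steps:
Function('l')(f, o) = 0 (Function('l')(f, o) = Mul(-1, Add(-5, 5)) = Mul(-1, 0) = 0)
Add(Mul(444, Function('l')(Function('u')(5), 0)), -361) = Add(Mul(444, 0), -361) = Add(0, -361) = -361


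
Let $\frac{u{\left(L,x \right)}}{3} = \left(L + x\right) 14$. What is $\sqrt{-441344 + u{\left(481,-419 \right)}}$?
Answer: $2 i \sqrt{109685} \approx 662.38 i$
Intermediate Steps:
$u{\left(L,x \right)} = 42 L + 42 x$ ($u{\left(L,x \right)} = 3 \left(L + x\right) 14 = 3 \left(14 L + 14 x\right) = 42 L + 42 x$)
$\sqrt{-441344 + u{\left(481,-419 \right)}} = \sqrt{-441344 + \left(42 \cdot 481 + 42 \left(-419\right)\right)} = \sqrt{-441344 + \left(20202 - 17598\right)} = \sqrt{-441344 + 2604} = \sqrt{-438740} = 2 i \sqrt{109685}$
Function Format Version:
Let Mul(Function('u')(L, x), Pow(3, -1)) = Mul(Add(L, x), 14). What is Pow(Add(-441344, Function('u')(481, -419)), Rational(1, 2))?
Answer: Mul(2, I, Pow(109685, Rational(1, 2))) ≈ Mul(662.38, I)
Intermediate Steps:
Function('u')(L, x) = Add(Mul(42, L), Mul(42, x)) (Function('u')(L, x) = Mul(3, Mul(Add(L, x), 14)) = Mul(3, Add(Mul(14, L), Mul(14, x))) = Add(Mul(42, L), Mul(42, x)))
Pow(Add(-441344, Function('u')(481, -419)), Rational(1, 2)) = Pow(Add(-441344, Add(Mul(42, 481), Mul(42, -419))), Rational(1, 2)) = Pow(Add(-441344, Add(20202, -17598)), Rational(1, 2)) = Pow(Add(-441344, 2604), Rational(1, 2)) = Pow(-438740, Rational(1, 2)) = Mul(2, I, Pow(109685, Rational(1, 2)))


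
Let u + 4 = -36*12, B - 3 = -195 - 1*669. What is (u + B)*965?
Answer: -1251605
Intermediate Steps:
B = -861 (B = 3 + (-195 - 1*669) = 3 + (-195 - 669) = 3 - 864 = -861)
u = -436 (u = -4 - 36*12 = -4 - 432 = -436)
(u + B)*965 = (-436 - 861)*965 = -1297*965 = -1251605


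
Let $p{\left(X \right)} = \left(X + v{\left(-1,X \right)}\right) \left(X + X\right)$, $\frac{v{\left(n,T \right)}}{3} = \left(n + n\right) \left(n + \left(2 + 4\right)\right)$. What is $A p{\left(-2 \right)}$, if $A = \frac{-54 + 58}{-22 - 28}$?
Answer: $- \frac{256}{25} \approx -10.24$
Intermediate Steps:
$v{\left(n,T \right)} = 6 n \left(6 + n\right)$ ($v{\left(n,T \right)} = 3 \left(n + n\right) \left(n + \left(2 + 4\right)\right) = 3 \cdot 2 n \left(n + 6\right) = 3 \cdot 2 n \left(6 + n\right) = 6 n \left(6 + n\right)$)
$p{\left(X \right)} = 2 X \left(-30 + X\right)$ ($p{\left(X \right)} = \left(X + 6 \left(-1\right) \left(6 - 1\right)\right) \left(X + X\right) = \left(X + 6 \left(-1\right) 5\right) 2 X = \left(X - 30\right) 2 X = \left(-30 + X\right) 2 X = 2 X \left(-30 + X\right)$)
$A = - \frac{2}{25}$ ($A = \frac{4}{-50} = 4 \left(- \frac{1}{50}\right) = - \frac{2}{25} \approx -0.08$)
$A p{\left(-2 \right)} = - \frac{2 \cdot 2 \left(-2\right) \left(-30 - 2\right)}{25} = - \frac{2 \cdot 2 \left(-2\right) \left(-32\right)}{25} = \left(- \frac{2}{25}\right) 128 = - \frac{256}{25}$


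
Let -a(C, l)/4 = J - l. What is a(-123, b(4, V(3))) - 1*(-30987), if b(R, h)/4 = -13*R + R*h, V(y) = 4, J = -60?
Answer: 30651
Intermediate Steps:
b(R, h) = -52*R + 4*R*h (b(R, h) = 4*(-13*R + R*h) = -52*R + 4*R*h)
a(C, l) = 240 + 4*l (a(C, l) = -4*(-60 - l) = 240 + 4*l)
a(-123, b(4, V(3))) - 1*(-30987) = (240 + 4*(4*4*(-13 + 4))) - 1*(-30987) = (240 + 4*(4*4*(-9))) + 30987 = (240 + 4*(-144)) + 30987 = (240 - 576) + 30987 = -336 + 30987 = 30651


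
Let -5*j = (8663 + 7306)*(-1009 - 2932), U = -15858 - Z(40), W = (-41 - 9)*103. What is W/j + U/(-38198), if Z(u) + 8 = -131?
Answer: 988273259551/2403946400142 ≈ 0.41110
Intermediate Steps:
W = -5150 (W = -50*103 = -5150)
Z(u) = -139 (Z(u) = -8 - 131 = -139)
U = -15719 (U = -15858 - 1*(-139) = -15858 + 139 = -15719)
j = 62933829/5 (j = -(8663 + 7306)*(-1009 - 2932)/5 = -15969*(-3941)/5 = -⅕*(-62933829) = 62933829/5 ≈ 1.2587e+7)
W/j + U/(-38198) = -5150/62933829/5 - 15719/(-38198) = -5150*5/62933829 - 15719*(-1/38198) = -25750/62933829 + 15719/38198 = 988273259551/2403946400142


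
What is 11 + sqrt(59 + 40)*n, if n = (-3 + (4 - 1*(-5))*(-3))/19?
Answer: 11 - 90*sqrt(11)/19 ≈ -4.7103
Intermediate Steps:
n = -30/19 (n = (-3 + (4 + 5)*(-3))*(1/19) = (-3 + 9*(-3))*(1/19) = (-3 - 27)*(1/19) = -30*1/19 = -30/19 ≈ -1.5789)
11 + sqrt(59 + 40)*n = 11 + sqrt(59 + 40)*(-30/19) = 11 + sqrt(99)*(-30/19) = 11 + (3*sqrt(11))*(-30/19) = 11 - 90*sqrt(11)/19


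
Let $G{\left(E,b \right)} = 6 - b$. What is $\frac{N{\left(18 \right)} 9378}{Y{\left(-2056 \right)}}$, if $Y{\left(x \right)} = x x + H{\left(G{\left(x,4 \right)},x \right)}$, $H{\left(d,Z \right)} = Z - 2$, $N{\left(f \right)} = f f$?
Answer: $\frac{1519236}{2112539} \approx 0.71915$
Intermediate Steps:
$N{\left(f \right)} = f^{2}$
$H{\left(d,Z \right)} = -2 + Z$
$Y{\left(x \right)} = -2 + x + x^{2}$ ($Y{\left(x \right)} = x x + \left(-2 + x\right) = x^{2} + \left(-2 + x\right) = -2 + x + x^{2}$)
$\frac{N{\left(18 \right)} 9378}{Y{\left(-2056 \right)}} = \frac{18^{2} \cdot 9378}{-2 - 2056 + \left(-2056\right)^{2}} = \frac{324 \cdot 9378}{-2 - 2056 + 4227136} = \frac{3038472}{4225078} = 3038472 \cdot \frac{1}{4225078} = \frac{1519236}{2112539}$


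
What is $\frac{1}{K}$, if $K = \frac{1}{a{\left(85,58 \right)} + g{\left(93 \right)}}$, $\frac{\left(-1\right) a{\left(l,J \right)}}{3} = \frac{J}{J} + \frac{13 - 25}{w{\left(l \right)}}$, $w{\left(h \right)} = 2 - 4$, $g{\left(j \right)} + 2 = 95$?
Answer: $72$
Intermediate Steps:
$g{\left(j \right)} = 93$ ($g{\left(j \right)} = -2 + 95 = 93$)
$w{\left(h \right)} = -2$ ($w{\left(h \right)} = 2 - 4 = -2$)
$a{\left(l,J \right)} = -21$ ($a{\left(l,J \right)} = - 3 \left(\frac{J}{J} + \frac{13 - 25}{-2}\right) = - 3 \left(1 - -6\right) = - 3 \left(1 + 6\right) = \left(-3\right) 7 = -21$)
$K = \frac{1}{72}$ ($K = \frac{1}{-21 + 93} = \frac{1}{72} \approx 0.013889$)
$\frac{1}{K} = \frac{1}{\frac{1}{72}} = 72$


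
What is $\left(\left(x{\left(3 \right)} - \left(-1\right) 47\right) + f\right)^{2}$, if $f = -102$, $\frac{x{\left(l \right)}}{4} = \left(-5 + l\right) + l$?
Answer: $2601$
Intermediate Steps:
$x{\left(l \right)} = -20 + 8 l$ ($x{\left(l \right)} = 4 \left(\left(-5 + l\right) + l\right) = 4 \left(-5 + 2 l\right) = -20 + 8 l$)
$\left(\left(x{\left(3 \right)} - \left(-1\right) 47\right) + f\right)^{2} = \left(\left(\left(-20 + 8 \cdot 3\right) - \left(-1\right) 47\right) - 102\right)^{2} = \left(\left(\left(-20 + 24\right) - -47\right) - 102\right)^{2} = \left(\left(4 + 47\right) - 102\right)^{2} = \left(51 - 102\right)^{2} = \left(-51\right)^{2} = 2601$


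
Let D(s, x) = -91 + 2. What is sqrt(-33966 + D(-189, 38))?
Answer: 7*I*sqrt(695) ≈ 184.54*I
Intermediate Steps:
D(s, x) = -89
sqrt(-33966 + D(-189, 38)) = sqrt(-33966 - 89) = sqrt(-34055) = 7*I*sqrt(695)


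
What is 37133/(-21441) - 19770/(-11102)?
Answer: 831286/17002713 ≈ 0.048891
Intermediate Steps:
37133/(-21441) - 19770/(-11102) = 37133*(-1/21441) - 19770*(-1/11102) = -37133/21441 + 9885/5551 = 831286/17002713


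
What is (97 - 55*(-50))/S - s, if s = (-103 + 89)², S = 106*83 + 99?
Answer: -1740965/8897 ≈ -195.68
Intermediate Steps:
S = 8897 (S = 8798 + 99 = 8897)
s = 196 (s = (-14)² = 196)
(97 - 55*(-50))/S - s = (97 - 55*(-50))/8897 - 1*196 = (97 + 2750)*(1/8897) - 196 = 2847*(1/8897) - 196 = 2847/8897 - 196 = -1740965/8897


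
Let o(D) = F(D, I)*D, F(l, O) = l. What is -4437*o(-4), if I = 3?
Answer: -70992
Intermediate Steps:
o(D) = D² (o(D) = D*D = D²)
-4437*o(-4) = -4437*(-4)² = -4437*16 = -70992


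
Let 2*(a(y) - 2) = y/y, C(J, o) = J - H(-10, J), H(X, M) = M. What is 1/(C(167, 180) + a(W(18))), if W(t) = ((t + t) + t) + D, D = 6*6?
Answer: ⅖ ≈ 0.40000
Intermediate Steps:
D = 36
W(t) = 36 + 3*t (W(t) = ((t + t) + t) + 36 = (2*t + t) + 36 = 3*t + 36 = 36 + 3*t)
C(J, o) = 0 (C(J, o) = J - J = 0)
a(y) = 5/2 (a(y) = 2 + (y/y)/2 = 2 + (½)*1 = 2 + ½ = 5/2)
1/(C(167, 180) + a(W(18))) = 1/(0 + 5/2) = 1/(5/2) = ⅖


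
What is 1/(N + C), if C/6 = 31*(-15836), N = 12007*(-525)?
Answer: -1/9249171 ≈ -1.0812e-7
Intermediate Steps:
N = -6303675
C = -2945496 (C = 6*(31*(-15836)) = 6*(-490916) = -2945496)
1/(N + C) = 1/(-6303675 - 2945496) = 1/(-9249171) = -1/9249171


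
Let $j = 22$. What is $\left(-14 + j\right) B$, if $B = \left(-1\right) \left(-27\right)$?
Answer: $216$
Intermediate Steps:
$B = 27$
$\left(-14 + j\right) B = \left(-14 + 22\right) 27 = 8 \cdot 27 = 216$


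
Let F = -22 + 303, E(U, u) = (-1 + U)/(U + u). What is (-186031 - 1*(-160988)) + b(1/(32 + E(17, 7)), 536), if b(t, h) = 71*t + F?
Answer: -2426463/98 ≈ -24760.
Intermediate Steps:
E(U, u) = (-1 + U)/(U + u)
F = 281
b(t, h) = 281 + 71*t (b(t, h) = 71*t + 281 = 281 + 71*t)
(-186031 - 1*(-160988)) + b(1/(32 + E(17, 7)), 536) = (-186031 - 1*(-160988)) + (281 + 71/(32 + (-1 + 17)/(17 + 7))) = (-186031 + 160988) + (281 + 71/(32 + 16/24)) = -25043 + (281 + 71/(32 + (1/24)*16)) = -25043 + (281 + 71/(32 + ⅔)) = -25043 + (281 + 71/(98/3)) = -25043 + (281 + 71*(3/98)) = -25043 + (281 + 213/98) = -25043 + 27751/98 = -2426463/98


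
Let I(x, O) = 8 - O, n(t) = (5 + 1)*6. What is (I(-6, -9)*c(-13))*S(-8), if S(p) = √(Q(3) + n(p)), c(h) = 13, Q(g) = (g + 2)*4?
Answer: 442*√14 ≈ 1653.8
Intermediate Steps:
n(t) = 36 (n(t) = 6*6 = 36)
Q(g) = 8 + 4*g (Q(g) = (2 + g)*4 = 8 + 4*g)
S(p) = 2*√14 (S(p) = √((8 + 4*3) + 36) = √((8 + 12) + 36) = √(20 + 36) = √56 = 2*√14)
(I(-6, -9)*c(-13))*S(-8) = ((8 - 1*(-9))*13)*(2*√14) = ((8 + 9)*13)*(2*√14) = (17*13)*(2*√14) = 221*(2*√14) = 442*√14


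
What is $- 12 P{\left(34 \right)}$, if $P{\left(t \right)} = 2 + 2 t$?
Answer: $-840$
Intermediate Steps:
$- 12 P{\left(34 \right)} = - 12 \left(2 + 2 \cdot 34\right) = - 12 \left(2 + 68\right) = \left(-12\right) 70 = -840$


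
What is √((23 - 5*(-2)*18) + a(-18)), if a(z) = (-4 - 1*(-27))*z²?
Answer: √7655 ≈ 87.493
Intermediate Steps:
a(z) = 23*z² (a(z) = (-4 + 27)*z² = 23*z²)
√((23 - 5*(-2)*18) + a(-18)) = √((23 - 5*(-2)*18) + 23*(-18)²) = √((23 + 10*18) + 23*324) = √((23 + 180) + 7452) = √(203 + 7452) = √7655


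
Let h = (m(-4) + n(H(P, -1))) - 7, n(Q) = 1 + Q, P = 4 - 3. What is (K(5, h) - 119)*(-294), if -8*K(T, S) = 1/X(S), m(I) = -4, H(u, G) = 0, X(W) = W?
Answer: 1399293/40 ≈ 34982.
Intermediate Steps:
P = 1
h = -10 (h = (-4 + (1 + 0)) - 7 = (-4 + 1) - 7 = -3 - 7 = -10)
K(T, S) = -1/(8*S)
(K(5, h) - 119)*(-294) = (-⅛/(-10) - 119)*(-294) = (-⅛*(-⅒) - 119)*(-294) = (1/80 - 119)*(-294) = -9519/80*(-294) = 1399293/40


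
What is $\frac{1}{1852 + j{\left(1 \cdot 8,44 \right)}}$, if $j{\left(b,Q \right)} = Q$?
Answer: $\frac{1}{1896} \approx 0.00052743$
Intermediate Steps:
$\frac{1}{1852 + j{\left(1 \cdot 8,44 \right)}} = \frac{1}{1852 + 44} = \frac{1}{1896}$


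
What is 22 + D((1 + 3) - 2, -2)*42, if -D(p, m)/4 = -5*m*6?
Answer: -10058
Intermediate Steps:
D(p, m) = 120*m (D(p, m) = -4*(-5*m)*6 = -(-120)*m = 120*m)
22 + D((1 + 3) - 2, -2)*42 = 22 + (120*(-2))*42 = 22 - 240*42 = 22 - 10080 = -10058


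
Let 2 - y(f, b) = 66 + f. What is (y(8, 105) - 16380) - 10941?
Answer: -27393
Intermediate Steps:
y(f, b) = -64 - f (y(f, b) = 2 - (66 + f) = 2 + (-66 - f) = -64 - f)
(y(8, 105) - 16380) - 10941 = ((-64 - 1*8) - 16380) - 10941 = ((-64 - 8) - 16380) - 10941 = (-72 - 16380) - 10941 = -16452 - 10941 = -27393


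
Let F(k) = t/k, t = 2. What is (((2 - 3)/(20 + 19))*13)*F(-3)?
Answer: 2/9 ≈ 0.22222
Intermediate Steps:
F(k) = 2/k
(((2 - 3)/(20 + 19))*13)*F(-3) = (((2 - 3)/(20 + 19))*13)*(2/(-3)) = (-1/39*13)*(2*(-⅓)) = (-1*1/39*13)*(-⅔) = -1/39*13*(-⅔) = -⅓*(-⅔) = 2/9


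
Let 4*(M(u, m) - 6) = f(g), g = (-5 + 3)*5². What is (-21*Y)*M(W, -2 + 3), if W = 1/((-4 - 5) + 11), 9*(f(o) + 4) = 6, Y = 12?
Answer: -1302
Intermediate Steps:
g = -50 (g = -2*25 = -50)
f(o) = -10/3 (f(o) = -4 + (⅑)*6 = -4 + ⅔ = -10/3)
W = ½ (W = 1/(-9 + 11) = 1/2 = ½ ≈ 0.50000)
M(u, m) = 31/6 (M(u, m) = 6 + (¼)*(-10/3) = 6 - ⅚ = 31/6)
(-21*Y)*M(W, -2 + 3) = -21*12*(31/6) = -252*31/6 = -1302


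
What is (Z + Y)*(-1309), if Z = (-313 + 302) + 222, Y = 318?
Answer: -692461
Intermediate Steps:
Z = 211 (Z = -11 + 222 = 211)
(Z + Y)*(-1309) = (211 + 318)*(-1309) = 529*(-1309) = -692461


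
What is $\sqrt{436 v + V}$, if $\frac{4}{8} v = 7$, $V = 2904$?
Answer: $4 \sqrt{563} \approx 94.911$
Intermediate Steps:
$v = 14$ ($v = 2 \cdot 7 = 14$)
$\sqrt{436 v + V} = \sqrt{436 \cdot 14 + 2904} = \sqrt{6104 + 2904} = \sqrt{9008} = 4 \sqrt{563}$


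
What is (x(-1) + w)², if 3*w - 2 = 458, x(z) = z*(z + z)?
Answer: 217156/9 ≈ 24128.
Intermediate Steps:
x(z) = 2*z² (x(z) = z*(2*z) = 2*z²)
w = 460/3 (w = ⅔ + (⅓)*458 = ⅔ + 458/3 = 460/3 ≈ 153.33)
(x(-1) + w)² = (2*(-1)² + 460/3)² = (2*1 + 460/3)² = (2 + 460/3)² = (466/3)² = 217156/9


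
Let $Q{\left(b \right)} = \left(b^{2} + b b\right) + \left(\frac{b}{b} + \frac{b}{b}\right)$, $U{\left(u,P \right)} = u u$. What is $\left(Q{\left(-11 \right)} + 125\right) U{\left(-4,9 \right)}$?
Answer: $5904$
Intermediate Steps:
$U{\left(u,P \right)} = u^{2}$
$Q{\left(b \right)} = 2 + 2 b^{2}$ ($Q{\left(b \right)} = \left(b^{2} + b^{2}\right) + \left(1 + 1\right) = 2 b^{2} + 2 = 2 + 2 b^{2}$)
$\left(Q{\left(-11 \right)} + 125\right) U{\left(-4,9 \right)} = \left(\left(2 + 2 \left(-11\right)^{2}\right) + 125\right) \left(-4\right)^{2} = \left(\left(2 + 2 \cdot 121\right) + 125\right) 16 = \left(\left(2 + 242\right) + 125\right) 16 = \left(244 + 125\right) 16 = 369 \cdot 16 = 5904$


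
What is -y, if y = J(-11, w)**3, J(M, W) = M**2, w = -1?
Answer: -1771561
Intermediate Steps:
y = 1771561 (y = ((-11)**2)**3 = 121**3 = 1771561)
-y = -1*1771561 = -1771561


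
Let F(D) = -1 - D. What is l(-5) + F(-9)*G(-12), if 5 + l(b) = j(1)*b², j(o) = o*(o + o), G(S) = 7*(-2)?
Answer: -67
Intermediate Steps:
G(S) = -14
j(o) = 2*o² (j(o) = o*(2*o) = 2*o²)
l(b) = -5 + 2*b² (l(b) = -5 + (2*1²)*b² = -5 + (2*1)*b² = -5 + 2*b²)
l(-5) + F(-9)*G(-12) = (-5 + 2*(-5)²) + (-1 - 1*(-9))*(-14) = (-5 + 2*25) + (-1 + 9)*(-14) = (-5 + 50) + 8*(-14) = 45 - 112 = -67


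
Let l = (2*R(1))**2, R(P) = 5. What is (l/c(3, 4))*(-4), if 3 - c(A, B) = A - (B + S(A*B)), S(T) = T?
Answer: -25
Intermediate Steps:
l = 100 (l = (2*5)**2 = 10**2 = 100)
c(A, B) = 3 + B - A + A*B (c(A, B) = 3 - (A - (B + A*B)) = 3 - (A + (-B - A*B)) = 3 - (A - B - A*B) = 3 + (B - A + A*B) = 3 + B - A + A*B)
(l/c(3, 4))*(-4) = (100/(3 + 4 - 1*3 + 3*4))*(-4) = (100/(3 + 4 - 3 + 12))*(-4) = (100/16)*(-4) = (100*(1/16))*(-4) = (25/4)*(-4) = -25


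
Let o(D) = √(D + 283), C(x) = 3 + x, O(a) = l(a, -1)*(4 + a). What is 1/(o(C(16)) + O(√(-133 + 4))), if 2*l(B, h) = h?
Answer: -2/(4 - 2*√302 + I*√129) ≈ 0.057224 + 0.021132*I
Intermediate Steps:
l(B, h) = h/2
O(a) = -2 - a/2 (O(a) = ((½)*(-1))*(4 + a) = -(4 + a)/2 = -2 - a/2)
o(D) = √(283 + D)
1/(o(C(16)) + O(√(-133 + 4))) = 1/(√(283 + (3 + 16)) + (-2 - √(-133 + 4)/2)) = 1/(√(283 + 19) + (-2 - I*√129/2)) = 1/(√302 + (-2 - I*√129/2)) = 1/(-2 + √302 - I*√129/2)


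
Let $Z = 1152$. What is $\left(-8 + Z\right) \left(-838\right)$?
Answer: $-958672$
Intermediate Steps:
$\left(-8 + Z\right) \left(-838\right) = \left(-8 + 1152\right) \left(-838\right) = 1144 \left(-838\right) = -958672$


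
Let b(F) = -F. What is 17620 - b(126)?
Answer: 17746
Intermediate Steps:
17620 - b(126) = 17620 - (-1)*126 = 17620 - 1*(-126) = 17620 + 126 = 17746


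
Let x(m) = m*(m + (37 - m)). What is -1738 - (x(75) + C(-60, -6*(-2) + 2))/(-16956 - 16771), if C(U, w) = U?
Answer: -58614811/33727 ≈ -1737.9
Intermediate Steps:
x(m) = 37*m (x(m) = m*37 = 37*m)
-1738 - (x(75) + C(-60, -6*(-2) + 2))/(-16956 - 16771) = -1738 - (37*75 - 60)/(-16956 - 16771) = -1738 - (2775 - 60)/(-33727) = -1738 - 2715*(-1)/33727 = -1738 - 1*(-2715/33727) = -1738 + 2715/33727 = -58614811/33727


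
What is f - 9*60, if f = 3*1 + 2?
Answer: -535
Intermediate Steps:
f = 5 (f = 3 + 2 = 5)
f - 9*60 = 5 - 9*60 = 5 - 540 = -535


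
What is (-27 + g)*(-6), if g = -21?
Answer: 288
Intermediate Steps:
(-27 + g)*(-6) = (-27 - 21)*(-6) = -48*(-6) = 288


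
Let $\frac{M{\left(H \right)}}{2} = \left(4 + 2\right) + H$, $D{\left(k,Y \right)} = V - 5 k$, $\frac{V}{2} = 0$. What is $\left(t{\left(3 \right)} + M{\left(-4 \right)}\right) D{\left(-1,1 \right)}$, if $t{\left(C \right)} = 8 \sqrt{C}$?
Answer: $20 + 40 \sqrt{3} \approx 89.282$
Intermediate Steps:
$V = 0$ ($V = 2 \cdot 0 = 0$)
$D{\left(k,Y \right)} = - 5 k$ ($D{\left(k,Y \right)} = 0 - 5 k = - 5 k$)
$M{\left(H \right)} = 12 + 2 H$ ($M{\left(H \right)} = 2 \left(\left(4 + 2\right) + H\right) = 2 \left(6 + H\right) = 12 + 2 H$)
$\left(t{\left(3 \right)} + M{\left(-4 \right)}\right) D{\left(-1,1 \right)} = \left(8 \sqrt{3} + \left(12 + 2 \left(-4\right)\right)\right) \left(\left(-5\right) \left(-1\right)\right) = \left(8 \sqrt{3} + \left(12 - 8\right)\right) 5 = \left(8 \sqrt{3} + 4\right) 5 = \left(4 + 8 \sqrt{3}\right) 5 = 20 + 40 \sqrt{3}$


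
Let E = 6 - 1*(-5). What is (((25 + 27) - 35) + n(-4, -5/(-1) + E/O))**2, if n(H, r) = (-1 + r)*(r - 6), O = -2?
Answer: 11449/16 ≈ 715.56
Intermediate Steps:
E = 11 (E = 6 + 5 = 11)
n(H, r) = (-1 + r)*(-6 + r)
(((25 + 27) - 35) + n(-4, -5/(-1) + E/O))**2 = (((25 + 27) - 35) + (6 + (-5/(-1) + 11/(-2))**2 - 7*(-5/(-1) + 11/(-2))))**2 = ((52 - 35) + (6 + (-5*(-1) + 11*(-1/2))**2 - 7*(-5*(-1) + 11*(-1/2))))**2 = (17 + (6 + (5 - 11/2)**2 - 7*(5 - 11/2)))**2 = (17 + (6 + (-1/2)**2 - 7*(-1/2)))**2 = (17 + (6 + 1/4 + 7/2))**2 = (17 + 39/4)**2 = (107/4)**2 = 11449/16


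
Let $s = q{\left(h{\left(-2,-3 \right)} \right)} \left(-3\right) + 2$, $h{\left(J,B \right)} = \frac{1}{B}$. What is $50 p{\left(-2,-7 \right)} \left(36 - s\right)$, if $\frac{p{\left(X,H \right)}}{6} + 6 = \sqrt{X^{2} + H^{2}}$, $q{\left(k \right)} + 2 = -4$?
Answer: $-28800 + 4800 \sqrt{53} \approx 6144.5$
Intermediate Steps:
$q{\left(k \right)} = -6$ ($q{\left(k \right)} = -2 - 4 = -6$)
$s = 20$ ($s = \left(-6\right) \left(-3\right) + 2 = 18 + 2 = 20$)
$p{\left(X,H \right)} = -36 + 6 \sqrt{H^{2} + X^{2}}$ ($p{\left(X,H \right)} = -36 + 6 \sqrt{X^{2} + H^{2}} = -36 + 6 \sqrt{H^{2} + X^{2}}$)
$50 p{\left(-2,-7 \right)} \left(36 - s\right) = 50 \left(-36 + 6 \sqrt{\left(-7\right)^{2} + \left(-2\right)^{2}}\right) \left(36 - 20\right) = 50 \left(-36 + 6 \sqrt{49 + 4}\right) \left(36 - 20\right) = 50 \left(-36 + 6 \sqrt{53}\right) 16 = \left(-1800 + 300 \sqrt{53}\right) 16 = -28800 + 4800 \sqrt{53}$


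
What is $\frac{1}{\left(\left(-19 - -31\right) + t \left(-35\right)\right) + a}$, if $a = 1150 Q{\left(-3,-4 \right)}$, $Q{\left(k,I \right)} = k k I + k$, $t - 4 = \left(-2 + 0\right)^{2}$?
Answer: $- \frac{1}{45118} \approx -2.2164 \cdot 10^{-5}$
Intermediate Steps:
$t = 8$ ($t = 4 + \left(-2 + 0\right)^{2} = 4 + \left(-2\right)^{2} = 4 + 4 = 8$)
$Q{\left(k,I \right)} = k + I k^{2}$ ($Q{\left(k,I \right)} = k^{2} I + k = I k^{2} + k = k + I k^{2}$)
$a = -44850$ ($a = 1150 \left(- 3 \left(1 - -12\right)\right) = 1150 \left(- 3 \left(1 + 12\right)\right) = 1150 \left(\left(-3\right) 13\right) = 1150 \left(-39\right) = -44850$)
$\frac{1}{\left(\left(-19 - -31\right) + t \left(-35\right)\right) + a} = \frac{1}{\left(\left(-19 - -31\right) + 8 \left(-35\right)\right) - 44850} = \frac{1}{\left(\left(-19 + 31\right) - 280\right) - 44850} = \frac{1}{\left(12 - 280\right) - 44850} = \frac{1}{-268 - 44850} = \frac{1}{-45118} = - \frac{1}{45118}$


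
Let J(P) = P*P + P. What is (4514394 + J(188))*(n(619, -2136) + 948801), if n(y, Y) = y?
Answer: 4319790742920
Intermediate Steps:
J(P) = P + P² (J(P) = P² + P = P + P²)
(4514394 + J(188))*(n(619, -2136) + 948801) = (4514394 + 188*(1 + 188))*(619 + 948801) = (4514394 + 188*189)*949420 = (4514394 + 35532)*949420 = 4549926*949420 = 4319790742920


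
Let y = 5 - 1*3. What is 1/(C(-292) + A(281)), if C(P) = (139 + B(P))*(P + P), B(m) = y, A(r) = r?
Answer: -1/82063 ≈ -1.2186e-5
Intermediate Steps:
y = 2 (y = 5 - 3 = 2)
B(m) = 2
C(P) = 282*P (C(P) = (139 + 2)*(P + P) = 141*(2*P) = 282*P)
1/(C(-292) + A(281)) = 1/(282*(-292) + 281) = 1/(-82344 + 281) = 1/(-82063) = -1/82063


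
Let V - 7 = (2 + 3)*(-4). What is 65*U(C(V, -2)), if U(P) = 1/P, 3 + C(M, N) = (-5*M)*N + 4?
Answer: -65/129 ≈ -0.50388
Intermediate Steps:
V = -13 (V = 7 + (2 + 3)*(-4) = 7 + 5*(-4) = 7 - 20 = -13)
C(M, N) = 1 - 5*M*N (C(M, N) = -3 + ((-5*M)*N + 4) = -3 + (-5*M*N + 4) = -3 + (4 - 5*M*N) = 1 - 5*M*N)
65*U(C(V, -2)) = 65/(1 - 5*(-13)*(-2)) = 65/(1 - 130) = 65/(-129) = 65*(-1/129) = -65/129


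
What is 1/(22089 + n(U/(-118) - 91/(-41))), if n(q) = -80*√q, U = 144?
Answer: 53433291/1180272496099 + 80*√5846723/1180272496099 ≈ 4.5436e-5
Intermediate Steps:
1/(22089 + n(U/(-118) - 91/(-41))) = 1/(22089 - 80*√(144/(-118) - 91/(-41))) = 1/(22089 - 80*√(144*(-1/118) - 91*(-1/41))) = 1/(22089 - 80*√(-72/59 + 91/41)) = 1/(22089 - 80*√5846723/2419)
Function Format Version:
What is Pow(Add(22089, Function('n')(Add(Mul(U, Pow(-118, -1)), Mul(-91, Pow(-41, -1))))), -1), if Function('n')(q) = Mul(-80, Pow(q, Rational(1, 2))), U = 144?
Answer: Add(Rational(53433291, 1180272496099), Mul(Rational(80, 1180272496099), Pow(5846723, Rational(1, 2)))) ≈ 4.5436e-5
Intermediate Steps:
Pow(Add(22089, Function('n')(Add(Mul(U, Pow(-118, -1)), Mul(-91, Pow(-41, -1))))), -1) = Pow(Add(22089, Mul(-80, Pow(Add(Mul(144, Pow(-118, -1)), Mul(-91, Pow(-41, -1))), Rational(1, 2)))), -1) = Pow(Add(22089, Mul(-80, Pow(Add(Mul(144, Rational(-1, 118)), Mul(-91, Rational(-1, 41))), Rational(1, 2)))), -1) = Pow(Add(22089, Mul(-80, Pow(Add(Rational(-72, 59), Rational(91, 41)), Rational(1, 2)))), -1) = Pow(Add(22089, Mul(-80, Pow(Rational(2417, 2419), Rational(1, 2)))), -1) = Pow(Add(22089, Mul(-80, Mul(Rational(1, 2419), Pow(5846723, Rational(1, 2))))), -1) = Pow(Add(22089, Mul(Rational(-80, 2419), Pow(5846723, Rational(1, 2)))), -1)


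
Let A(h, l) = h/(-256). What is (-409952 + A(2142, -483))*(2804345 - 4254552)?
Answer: 76099506459889/128 ≈ 5.9453e+11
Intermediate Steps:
A(h, l) = -h/256 (A(h, l) = h*(-1/256) = -h/256)
(-409952 + A(2142, -483))*(2804345 - 4254552) = (-409952 - 1/256*2142)*(2804345 - 4254552) = (-409952 - 1071/128)*(-1450207) = -52474927/128*(-1450207) = 76099506459889/128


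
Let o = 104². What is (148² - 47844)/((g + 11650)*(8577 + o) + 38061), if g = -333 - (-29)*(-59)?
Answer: -25940/186327219 ≈ -0.00013922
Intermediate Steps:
o = 10816
g = -2044 (g = -333 - 1*1711 = -333 - 1711 = -2044)
(148² - 47844)/((g + 11650)*(8577 + o) + 38061) = (148² - 47844)/((-2044 + 11650)*(8577 + 10816) + 38061) = (21904 - 47844)/(9606*19393 + 38061) = -25940/(186289158 + 38061) = -25940/186327219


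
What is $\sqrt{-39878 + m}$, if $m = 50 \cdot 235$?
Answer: $4 i \sqrt{1758} \approx 167.71 i$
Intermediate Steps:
$m = 11750$
$\sqrt{-39878 + m} = \sqrt{-39878 + 11750} = \sqrt{-28128} = 4 i \sqrt{1758}$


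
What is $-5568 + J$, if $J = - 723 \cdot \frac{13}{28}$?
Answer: $- \frac{165303}{28} \approx -5903.7$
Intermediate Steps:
$J = - \frac{9399}{28}$ ($J = - 723 \cdot 13 \cdot \frac{1}{28} = \left(-723\right) \frac{13}{28} = - \frac{9399}{28} \approx -335.68$)
$-5568 + J = -5568 - \frac{9399}{28} = - \frac{165303}{28}$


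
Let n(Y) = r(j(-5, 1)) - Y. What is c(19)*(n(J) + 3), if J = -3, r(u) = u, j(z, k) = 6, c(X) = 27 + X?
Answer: 552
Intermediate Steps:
n(Y) = 6 - Y
c(19)*(n(J) + 3) = (27 + 19)*((6 - 1*(-3)) + 3) = 46*((6 + 3) + 3) = 46*(9 + 3) = 46*12 = 552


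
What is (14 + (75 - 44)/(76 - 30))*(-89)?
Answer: -60075/46 ≈ -1306.0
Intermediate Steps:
(14 + (75 - 44)/(76 - 30))*(-89) = (14 + 31/46)*(-89) = (675/46)*(-89) = -60075/46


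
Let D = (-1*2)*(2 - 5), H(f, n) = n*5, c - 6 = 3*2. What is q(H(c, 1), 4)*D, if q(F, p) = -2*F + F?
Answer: -30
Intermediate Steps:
c = 12 (c = 6 + 3*2 = 6 + 6 = 12)
H(f, n) = 5*n
q(F, p) = -F
D = 6 (D = -2*(-3) = 6)
q(H(c, 1), 4)*D = -5*6 = -30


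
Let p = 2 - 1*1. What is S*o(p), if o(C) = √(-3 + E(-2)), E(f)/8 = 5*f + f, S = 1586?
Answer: 4758*I*√11 ≈ 15781.0*I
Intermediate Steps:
E(f) = 48*f (E(f) = 8*(5*f + f) = 8*(6*f) = 48*f)
p = 1 (p = 2 - 1 = 1)
o(C) = 3*I*√11 (o(C) = √(-3 + 48*(-2)) = √(-3 - 96) = √(-99) = 3*I*√11)
S*o(p) = 1586*(3*I*√11) = 4758*I*√11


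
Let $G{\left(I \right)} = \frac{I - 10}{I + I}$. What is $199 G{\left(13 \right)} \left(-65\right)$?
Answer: $- \frac{2985}{2} \approx -1492.5$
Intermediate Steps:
$G{\left(I \right)} = \frac{-10 + I}{2 I}$
$199 G{\left(13 \right)} \left(-65\right) = 199 \frac{-10 + 13}{2 \cdot 13} \left(-65\right) = 199 \cdot \frac{1}{2} \cdot \frac{1}{13} \cdot 3 \left(-65\right) = 199 \cdot \frac{3}{26} \left(-65\right) = \frac{597}{26} \left(-65\right) = - \frac{2985}{2}$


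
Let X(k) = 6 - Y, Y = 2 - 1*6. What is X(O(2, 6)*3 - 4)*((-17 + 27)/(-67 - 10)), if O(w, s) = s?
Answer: -100/77 ≈ -1.2987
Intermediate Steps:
Y = -4 (Y = 2 - 6 = -4)
X(k) = 10 (X(k) = 6 - 1*(-4) = 6 + 4 = 10)
X(O(2, 6)*3 - 4)*((-17 + 27)/(-67 - 10)) = 10*((-17 + 27)/(-67 - 10)) = 10*(10/(-77)) = 10*(10*(-1/77)) = 10*(-10/77) = -100/77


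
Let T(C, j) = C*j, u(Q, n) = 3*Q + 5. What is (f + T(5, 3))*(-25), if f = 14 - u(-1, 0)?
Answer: -675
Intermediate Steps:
u(Q, n) = 5 + 3*Q
f = 12 (f = 14 - (5 + 3*(-1)) = 14 - (5 - 3) = 14 - 1*2 = 14 - 2 = 12)
(f + T(5, 3))*(-25) = (12 + 5*3)*(-25) = (12 + 15)*(-25) = 27*(-25) = -675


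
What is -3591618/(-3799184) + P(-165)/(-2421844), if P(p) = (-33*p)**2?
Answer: -12992495463501/1150128871912 ≈ -11.297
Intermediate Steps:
P(p) = 1089*p**2
-3591618/(-3799184) + P(-165)/(-2421844) = -3591618/(-3799184) + (1089*(-165)**2)/(-2421844) = -3591618*(-1/3799184) + (1089*27225)*(-1/2421844) = 1795809/1899592 + 29648025*(-1/2421844) = 1795809/1899592 - 29648025/2421844 = -12992495463501/1150128871912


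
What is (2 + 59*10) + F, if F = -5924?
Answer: -5332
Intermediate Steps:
(2 + 59*10) + F = (2 + 59*10) - 5924 = (2 + 590) - 5924 = 592 - 5924 = -5332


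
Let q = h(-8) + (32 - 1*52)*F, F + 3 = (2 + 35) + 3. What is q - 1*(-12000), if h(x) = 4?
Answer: 11264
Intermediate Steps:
F = 37 (F = -3 + ((2 + 35) + 3) = -3 + (37 + 3) = -3 + 40 = 37)
q = -736 (q = 4 + (32 - 1*52)*37 = 4 + (32 - 52)*37 = 4 - 20*37 = 4 - 740 = -736)
q - 1*(-12000) = -736 - 1*(-12000) = -736 + 12000 = 11264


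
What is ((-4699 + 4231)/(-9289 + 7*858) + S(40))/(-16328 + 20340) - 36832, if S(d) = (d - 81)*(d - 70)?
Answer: -242562409457/6585698 ≈ -36832.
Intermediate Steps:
S(d) = (-81 + d)*(-70 + d)
((-4699 + 4231)/(-9289 + 7*858) + S(40))/(-16328 + 20340) - 36832 = ((-4699 + 4231)/(-9289 + 7*858) + (5670 + 40² - 151*40))/(-16328 + 20340) - 36832 = (-468/(-9289 + 6006) + (5670 + 1600 - 6040))/4012 - 36832 = (-468/(-3283) + 1230)*(1/4012) - 36832 = (-468*(-1/3283) + 1230)*(1/4012) - 36832 = (468/3283 + 1230)*(1/4012) - 36832 = (4038558/3283)*(1/4012) - 36832 = 2019279/6585698 - 36832 = -242562409457/6585698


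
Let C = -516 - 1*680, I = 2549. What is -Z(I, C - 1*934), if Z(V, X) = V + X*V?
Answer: 5426821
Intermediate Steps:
C = -1196 (C = -516 - 680 = -1196)
Z(V, X) = V + V*X
-Z(I, C - 1*934) = -2549*(1 + (-1196 - 1*934)) = -2549*(1 + (-1196 - 934)) = -2549*(1 - 2130) = -2549*(-2129) = -1*(-5426821) = 5426821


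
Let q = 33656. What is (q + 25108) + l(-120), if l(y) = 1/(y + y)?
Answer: 14103359/240 ≈ 58764.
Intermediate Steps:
l(y) = 1/(2*y)
(q + 25108) + l(-120) = (33656 + 25108) + (½)/(-120) = 58764 + (½)*(-1/120) = 58764 - 1/240 = 14103359/240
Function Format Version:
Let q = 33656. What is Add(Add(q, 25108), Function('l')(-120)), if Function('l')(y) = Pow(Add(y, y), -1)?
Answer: Rational(14103359, 240) ≈ 58764.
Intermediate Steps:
Function('l')(y) = Mul(Rational(1, 2), Pow(y, -1)) (Function('l')(y) = Pow(Mul(2, y), -1) = Mul(Rational(1, 2), Pow(y, -1)))
Add(Add(q, 25108), Function('l')(-120)) = Add(Add(33656, 25108), Mul(Rational(1, 2), Pow(-120, -1))) = Add(58764, Mul(Rational(1, 2), Rational(-1, 120))) = Add(58764, Rational(-1, 240)) = Rational(14103359, 240)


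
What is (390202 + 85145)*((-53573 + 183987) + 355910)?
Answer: 231172654428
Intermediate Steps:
(390202 + 85145)*((-53573 + 183987) + 355910) = 475347*(130414 + 355910) = 475347*486324 = 231172654428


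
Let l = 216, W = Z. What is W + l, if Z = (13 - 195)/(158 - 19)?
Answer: 29842/139 ≈ 214.69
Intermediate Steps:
Z = -182/139 ≈ -1.3094
W = -182/139 ≈ -1.3094
W + l = -182/139 + 216 = 29842/139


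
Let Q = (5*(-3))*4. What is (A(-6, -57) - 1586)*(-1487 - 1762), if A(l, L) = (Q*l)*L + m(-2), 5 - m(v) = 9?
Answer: 71835390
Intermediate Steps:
m(v) = -4 (m(v) = 5 - 1*9 = 5 - 9 = -4)
Q = -60 (Q = -15*4 = -60)
A(l, L) = -4 - 60*L*l (A(l, L) = (-60*l)*L - 4 = -60*L*l - 4 = -4 - 60*L*l)
(A(-6, -57) - 1586)*(-1487 - 1762) = ((-4 - 60*(-57)*(-6)) - 1586)*(-1487 - 1762) = ((-4 - 20520) - 1586)*(-3249) = (-20524 - 1586)*(-3249) = -22110*(-3249) = 71835390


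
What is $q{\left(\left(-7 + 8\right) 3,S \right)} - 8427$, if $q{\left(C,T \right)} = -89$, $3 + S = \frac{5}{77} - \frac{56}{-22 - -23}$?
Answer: $-8516$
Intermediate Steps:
$S = - \frac{4538}{77}$ ($S = -3 + \left(\frac{5}{77} - \frac{56}{-22 - -23}\right) = -3 + \left(5 \cdot \frac{1}{77} - \frac{56}{-22 + 23}\right) = -3 + \left(\frac{5}{77} - \frac{56}{1}\right) = -3 + \left(\frac{5}{77} - 56\right) = -3 - \frac{4307}{77} = - \frac{4538}{77} \approx -58.935$)
$q{\left(\left(-7 + 8\right) 3,S \right)} - 8427 = -89 - 8427 = -8516$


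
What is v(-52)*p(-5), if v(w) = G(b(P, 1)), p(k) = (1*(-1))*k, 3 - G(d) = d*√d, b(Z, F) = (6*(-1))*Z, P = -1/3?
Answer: 15 - 10*√2 ≈ 0.85786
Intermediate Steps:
P = -⅓ (P = -1*⅓ = -⅓ ≈ -0.33333)
b(Z, F) = -6*Z
G(d) = 3 - d^(3/2) (G(d) = 3 - d*√d = 3 - d^(3/2))
p(k) = -k
v(w) = 3 - 2*√2 (v(w) = 3 - (-6*(-⅓))^(3/2) = 3 - 2^(3/2) = 3 - 2*√2)
v(-52)*p(-5) = (3 - 2*√2)*(-1*(-5)) = (3 - 2*√2)*5 = 15 - 10*√2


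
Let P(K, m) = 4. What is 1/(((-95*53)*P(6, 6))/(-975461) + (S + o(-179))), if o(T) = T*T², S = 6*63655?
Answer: -975461/5222041676409 ≈ -1.8680e-7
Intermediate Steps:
S = 381930
o(T) = T³
1/(((-95*53)*P(6, 6))/(-975461) + (S + o(-179))) = 1/((-95*53*4)/(-975461) + (381930 + (-179)³)) = 1/(-5035*4*(-1/975461) + (381930 - 5735339)) = 1/(-20140*(-1/975461) - 5353409) = 1/(20140/975461 - 5353409) = 1/(-5222041676409/975461) = -975461/5222041676409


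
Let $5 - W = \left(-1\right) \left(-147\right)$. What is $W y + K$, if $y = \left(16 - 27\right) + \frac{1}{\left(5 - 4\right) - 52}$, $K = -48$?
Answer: $\frac{77356}{51} \approx 1516.8$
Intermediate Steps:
$W = -142$ ($W = 5 - \left(-1\right) \left(-147\right) = 5 - 147 = -142$)
$y = - \frac{562}{51}$ ($y = -11 + \frac{1}{\left(5 - 4\right) - 52} = -11 + \frac{1}{1 - 52} = -11 + \frac{1}{-51} = -11 - \frac{1}{51} = - \frac{562}{51} \approx -11.02$)
$W y + K = \left(-142\right) \left(- \frac{562}{51}\right) - 48 = \frac{79804}{51} - 48 = \frac{77356}{51}$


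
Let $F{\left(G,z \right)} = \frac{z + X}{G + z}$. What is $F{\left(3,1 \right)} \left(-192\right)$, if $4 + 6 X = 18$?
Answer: $-160$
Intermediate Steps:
$X = \frac{7}{3}$ ($X = - \frac{2}{3} + \frac{1}{6} \cdot 18 = - \frac{2}{3} + 3 = \frac{7}{3} \approx 2.3333$)
$F{\left(G,z \right)} = \frac{\frac{7}{3} + z}{G + z}$ ($F{\left(G,z \right)} = \frac{z + \frac{7}{3}}{G + z} = \frac{\frac{7}{3} + z}{G + z}$)
$F{\left(3,1 \right)} \left(-192\right) = \frac{\frac{7}{3} + 1}{3 + 1} \left(-192\right) = \frac{1}{4} \cdot \frac{10}{3} \left(-192\right) = \frac{5}{6} \left(-192\right) = -160$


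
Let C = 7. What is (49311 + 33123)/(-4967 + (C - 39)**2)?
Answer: -82434/3943 ≈ -20.906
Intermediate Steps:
(49311 + 33123)/(-4967 + (C - 39)**2) = (49311 + 33123)/(-4967 + (7 - 39)**2) = 82434/(-4967 + (-32)**2) = 82434/(-4967 + 1024) = 82434/(-3943) = 82434*(-1/3943) = -82434/3943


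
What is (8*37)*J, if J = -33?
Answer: -9768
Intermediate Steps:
(8*37)*J = (8*37)*(-33) = 296*(-33) = -9768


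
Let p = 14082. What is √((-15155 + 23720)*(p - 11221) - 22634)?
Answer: √24481831 ≈ 4947.9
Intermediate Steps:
√((-15155 + 23720)*(p - 11221) - 22634) = √((-15155 + 23720)*(14082 - 11221) - 22634) = √(8565*2861 - 22634) = √(24504465 - 22634) = √24481831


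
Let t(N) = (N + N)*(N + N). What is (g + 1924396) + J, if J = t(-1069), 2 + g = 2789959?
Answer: 9285397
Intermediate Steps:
g = 2789957 (g = -2 + 2789959 = 2789957)
t(N) = 4*N**2 (t(N) = (2*N)*(2*N) = 4*N**2)
J = 4571044 (J = 4*(-1069)**2 = 4*1142761 = 4571044)
(g + 1924396) + J = (2789957 + 1924396) + 4571044 = 4714353 + 4571044 = 9285397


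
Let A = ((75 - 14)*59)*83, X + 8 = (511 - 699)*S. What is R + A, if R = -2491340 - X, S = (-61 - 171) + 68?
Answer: -2223447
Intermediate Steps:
S = -164 (S = -232 + 68 = -164)
X = 30824 (X = -8 + (511 - 699)*(-164) = -8 - 188*(-164) = -8 + 30832 = 30824)
R = -2522164 (R = -2491340 - 1*30824 = -2491340 - 30824 = -2522164)
A = 298717 (A = (61*59)*83 = 3599*83 = 298717)
R + A = -2522164 + 298717 = -2223447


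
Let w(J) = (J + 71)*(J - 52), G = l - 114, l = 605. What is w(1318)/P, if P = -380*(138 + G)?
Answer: -879237/119510 ≈ -7.3570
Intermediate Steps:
G = 491 (G = 605 - 114 = 491)
w(J) = (-52 + J)*(71 + J) (w(J) = (71 + J)*(-52 + J) = (-52 + J)*(71 + J))
P = -239020 (P = -380*(138 + 491) = -380*629 = -239020)
w(1318)/P = (-3692 + 1318² + 19*1318)/(-239020) = (-3692 + 1737124 + 25042)*(-1/239020) = 1758474*(-1/239020) = -879237/119510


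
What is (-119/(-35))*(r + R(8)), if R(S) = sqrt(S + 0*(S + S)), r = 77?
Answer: 1309/5 + 34*sqrt(2)/5 ≈ 271.42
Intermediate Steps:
R(S) = sqrt(S) (R(S) = sqrt(S + 0*(2*S)) = sqrt(S + 0) = sqrt(S))
(-119/(-35))*(r + R(8)) = (-119/(-35))*(77 + sqrt(8)) = (-119*(-1/35))*(77 + 2*sqrt(2)) = 17*(77 + 2*sqrt(2))/5 = 1309/5 + 34*sqrt(2)/5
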